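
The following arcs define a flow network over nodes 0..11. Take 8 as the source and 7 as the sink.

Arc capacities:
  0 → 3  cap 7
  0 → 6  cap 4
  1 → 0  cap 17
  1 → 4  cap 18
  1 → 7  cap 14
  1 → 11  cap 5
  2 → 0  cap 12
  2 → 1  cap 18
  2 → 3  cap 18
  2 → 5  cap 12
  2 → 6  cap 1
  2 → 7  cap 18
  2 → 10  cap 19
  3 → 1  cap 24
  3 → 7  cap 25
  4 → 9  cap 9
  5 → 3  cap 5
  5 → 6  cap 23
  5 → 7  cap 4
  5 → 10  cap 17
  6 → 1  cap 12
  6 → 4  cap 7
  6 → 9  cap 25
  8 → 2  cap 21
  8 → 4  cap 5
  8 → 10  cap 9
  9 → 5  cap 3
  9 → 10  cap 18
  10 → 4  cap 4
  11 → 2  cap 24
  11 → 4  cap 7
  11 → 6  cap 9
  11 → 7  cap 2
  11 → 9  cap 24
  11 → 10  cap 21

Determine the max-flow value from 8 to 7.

augment #1: 8→2→7 bottleneck 18, total now 18
augment #2: 8→2→1→7 bottleneck 3, total now 21
augment #3: 8→4→9→5→7 bottleneck 3, total now 24

Maximum flow value: 24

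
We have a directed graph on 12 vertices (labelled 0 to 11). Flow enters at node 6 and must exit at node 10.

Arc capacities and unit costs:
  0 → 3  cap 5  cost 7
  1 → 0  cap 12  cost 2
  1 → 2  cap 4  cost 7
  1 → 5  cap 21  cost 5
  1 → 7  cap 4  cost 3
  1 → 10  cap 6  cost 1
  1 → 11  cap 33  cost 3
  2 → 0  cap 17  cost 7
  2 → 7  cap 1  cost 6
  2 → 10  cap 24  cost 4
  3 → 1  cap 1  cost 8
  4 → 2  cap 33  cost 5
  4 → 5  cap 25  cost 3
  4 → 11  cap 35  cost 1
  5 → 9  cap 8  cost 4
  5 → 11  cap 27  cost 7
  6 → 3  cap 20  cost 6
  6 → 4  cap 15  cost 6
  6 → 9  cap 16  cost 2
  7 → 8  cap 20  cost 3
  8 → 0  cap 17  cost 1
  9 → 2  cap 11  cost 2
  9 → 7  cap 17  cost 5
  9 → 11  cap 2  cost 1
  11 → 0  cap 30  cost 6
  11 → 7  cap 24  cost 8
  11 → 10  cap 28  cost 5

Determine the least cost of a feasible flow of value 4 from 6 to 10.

shortest-cost path #1: 6→9→11→10 push 2 @ unit cost 8 (adds 16)
shortest-cost path #2: 6→9→2→10 push 2 @ unit cost 8 (adds 16)
total cost = 32

Minimum cost for 4 units: 32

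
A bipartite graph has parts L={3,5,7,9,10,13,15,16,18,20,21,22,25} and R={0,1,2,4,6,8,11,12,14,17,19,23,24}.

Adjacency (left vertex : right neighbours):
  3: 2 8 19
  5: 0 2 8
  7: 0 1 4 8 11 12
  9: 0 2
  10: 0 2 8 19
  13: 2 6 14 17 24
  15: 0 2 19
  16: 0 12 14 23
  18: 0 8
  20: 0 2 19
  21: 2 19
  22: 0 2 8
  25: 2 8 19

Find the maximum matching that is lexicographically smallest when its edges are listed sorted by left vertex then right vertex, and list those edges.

|M| = 7 (so the lex-smallest maximum matching has 7 edges)
process left vertices in ascending order; for each, take the smallest-labelled available neighbour that still permits 7 edges overall, or leave it unmatched if none does
lex-smallest matching: {3-2, 5-0, 7-1, 10-8, 13-6, 15-19, 16-12}

Lex-smallest maximum matching: {(3,2), (5,0), (7,1), (10,8), (13,6), (15,19), (16,12)}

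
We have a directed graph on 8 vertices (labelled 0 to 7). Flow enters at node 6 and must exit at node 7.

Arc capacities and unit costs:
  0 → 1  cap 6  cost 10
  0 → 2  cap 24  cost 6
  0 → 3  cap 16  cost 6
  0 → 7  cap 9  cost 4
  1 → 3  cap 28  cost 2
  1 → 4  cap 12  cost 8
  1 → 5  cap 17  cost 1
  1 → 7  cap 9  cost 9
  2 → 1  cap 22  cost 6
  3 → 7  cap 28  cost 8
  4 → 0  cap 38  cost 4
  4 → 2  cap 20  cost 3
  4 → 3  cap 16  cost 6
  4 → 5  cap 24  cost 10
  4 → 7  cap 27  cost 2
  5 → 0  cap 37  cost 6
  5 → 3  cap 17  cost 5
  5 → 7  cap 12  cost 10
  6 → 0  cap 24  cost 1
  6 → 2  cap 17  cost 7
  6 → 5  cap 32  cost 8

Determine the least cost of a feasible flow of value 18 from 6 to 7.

Minimum cost for 18 units: 180

shortest-cost path #1: 6→0→7 push 9 @ unit cost 5 (adds 45)
shortest-cost path #2: 6→0→3→7 push 9 @ unit cost 15 (adds 135)
total cost = 180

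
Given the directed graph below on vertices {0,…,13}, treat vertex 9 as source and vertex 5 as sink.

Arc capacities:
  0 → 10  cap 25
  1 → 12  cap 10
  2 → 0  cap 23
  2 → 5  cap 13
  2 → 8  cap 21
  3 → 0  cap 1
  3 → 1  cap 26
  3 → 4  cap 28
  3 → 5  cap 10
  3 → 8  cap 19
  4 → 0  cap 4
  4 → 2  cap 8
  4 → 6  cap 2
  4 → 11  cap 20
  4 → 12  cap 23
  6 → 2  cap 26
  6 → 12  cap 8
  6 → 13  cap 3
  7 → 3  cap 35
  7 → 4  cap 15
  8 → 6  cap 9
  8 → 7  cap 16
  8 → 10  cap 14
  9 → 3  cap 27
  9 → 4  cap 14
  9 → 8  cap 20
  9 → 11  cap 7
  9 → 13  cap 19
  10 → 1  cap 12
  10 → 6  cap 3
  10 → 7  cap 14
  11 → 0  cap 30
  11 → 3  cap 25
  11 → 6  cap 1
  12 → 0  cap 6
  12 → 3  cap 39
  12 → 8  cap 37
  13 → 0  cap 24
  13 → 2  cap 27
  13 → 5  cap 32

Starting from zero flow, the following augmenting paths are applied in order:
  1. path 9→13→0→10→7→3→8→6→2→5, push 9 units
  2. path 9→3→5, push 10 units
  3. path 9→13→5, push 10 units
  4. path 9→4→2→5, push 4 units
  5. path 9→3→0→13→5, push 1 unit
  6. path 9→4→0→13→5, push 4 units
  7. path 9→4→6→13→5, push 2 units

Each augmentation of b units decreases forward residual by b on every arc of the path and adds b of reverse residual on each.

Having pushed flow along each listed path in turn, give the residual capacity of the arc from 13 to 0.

after path 1 (9→13→0→10→7→3→8→6→2→5, push 9): res(13,0)=15
after path 2 (9→3→5, push 10): res(13,0)=15
after path 3 (9→13→5, push 10): res(13,0)=15
after path 4 (9→4→2→5, push 4): res(13,0)=15
after path 5 (9→3→0→13→5, push 1): res(13,0)=16
after path 6 (9→4→0→13→5, push 4): res(13,0)=20
after path 7 (9→4→6→13→5, push 2): res(13,0)=20

Residual capacity of (13,0): 20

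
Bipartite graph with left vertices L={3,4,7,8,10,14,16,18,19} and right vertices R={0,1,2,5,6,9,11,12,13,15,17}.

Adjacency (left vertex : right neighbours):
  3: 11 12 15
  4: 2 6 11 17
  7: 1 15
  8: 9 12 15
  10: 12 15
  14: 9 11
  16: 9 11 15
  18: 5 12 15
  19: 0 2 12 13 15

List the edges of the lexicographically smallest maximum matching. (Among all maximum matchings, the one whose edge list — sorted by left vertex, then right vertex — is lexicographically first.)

|M| = 8 (so the lex-smallest maximum matching has 8 edges)
process left vertices in ascending order; for each, take the smallest-labelled available neighbour that still permits 8 edges overall, or leave it unmatched if none does
lex-smallest matching: {3-11, 4-2, 7-1, 8-9, 10-12, 16-15, 18-5, 19-0}

Lex-smallest maximum matching: {(3,11), (4,2), (7,1), (8,9), (10,12), (16,15), (18,5), (19,0)}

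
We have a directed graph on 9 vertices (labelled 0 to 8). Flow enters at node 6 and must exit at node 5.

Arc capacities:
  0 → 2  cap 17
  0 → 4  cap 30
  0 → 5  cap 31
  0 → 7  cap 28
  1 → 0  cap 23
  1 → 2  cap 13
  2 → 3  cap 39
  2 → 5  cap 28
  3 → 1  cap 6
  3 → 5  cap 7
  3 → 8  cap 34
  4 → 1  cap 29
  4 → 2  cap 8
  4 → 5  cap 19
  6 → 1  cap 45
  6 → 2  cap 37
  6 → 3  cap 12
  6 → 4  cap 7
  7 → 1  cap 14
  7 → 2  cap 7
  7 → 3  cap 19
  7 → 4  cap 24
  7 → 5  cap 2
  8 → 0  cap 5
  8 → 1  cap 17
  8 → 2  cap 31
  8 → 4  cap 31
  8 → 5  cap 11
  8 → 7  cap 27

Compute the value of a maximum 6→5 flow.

Maximum flow value: 92

augment #1: 6→2→5 bottleneck 28, total now 28
augment #2: 6→3→5 bottleneck 7, total now 35
augment #3: 6→4→5 bottleneck 7, total now 42
augment #4: 6→1→0→5 bottleneck 23, total now 65
augment #5: 6→3→8→5 bottleneck 5, total now 70
augment #6: 6→2→3→8→5 bottleneck 6, total now 76
augment #7: 6→2→3→8→0→5 bottleneck 3, total now 79
augment #8: 6→1→2→3→8→0→5 bottleneck 2, total now 81
augment #9: 6→1→2→3→8→4→5 bottleneck 11, total now 92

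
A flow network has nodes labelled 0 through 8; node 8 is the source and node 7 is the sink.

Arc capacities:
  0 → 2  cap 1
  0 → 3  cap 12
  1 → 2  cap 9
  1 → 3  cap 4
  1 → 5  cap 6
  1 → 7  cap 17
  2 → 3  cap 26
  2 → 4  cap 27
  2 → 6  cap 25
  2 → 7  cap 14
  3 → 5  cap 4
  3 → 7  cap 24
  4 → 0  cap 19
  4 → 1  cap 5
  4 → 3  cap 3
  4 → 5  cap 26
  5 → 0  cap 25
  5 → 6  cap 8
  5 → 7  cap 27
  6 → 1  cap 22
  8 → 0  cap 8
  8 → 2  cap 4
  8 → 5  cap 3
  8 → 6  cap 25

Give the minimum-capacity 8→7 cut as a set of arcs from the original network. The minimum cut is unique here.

Min-cut arcs: {(6,1), (8,0), (8,2), (8,5)} (total capacity 37)

augment #1: 8→2→7 push 4
augment #2: 8→5→7 push 3
augment #3: 8→0→2→7 push 1
augment #4: 8→0→3→7 push 7
augment #5: 8→6→1→7 push 17
augment #6: 8→6→1→2→7 push 5
max flow = 37; residual-reachable set from 8 gives S-side
cut edges (S→T): {(6,1), (8,0), (8,2), (8,5)} total cap 37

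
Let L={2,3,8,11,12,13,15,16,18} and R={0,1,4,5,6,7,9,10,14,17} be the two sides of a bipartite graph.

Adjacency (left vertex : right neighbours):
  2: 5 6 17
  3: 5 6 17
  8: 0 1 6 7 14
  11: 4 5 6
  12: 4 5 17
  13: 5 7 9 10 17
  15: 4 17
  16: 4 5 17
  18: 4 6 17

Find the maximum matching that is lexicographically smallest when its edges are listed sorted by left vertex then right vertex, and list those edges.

Lex-smallest maximum matching: {(2,5), (3,6), (8,0), (11,4), (12,17), (13,7)}

|M| = 6 (so the lex-smallest maximum matching has 6 edges)
process left vertices in ascending order; for each, take the smallest-labelled available neighbour that still permits 6 edges overall, or leave it unmatched if none does
lex-smallest matching: {2-5, 3-6, 8-0, 11-4, 12-17, 13-7}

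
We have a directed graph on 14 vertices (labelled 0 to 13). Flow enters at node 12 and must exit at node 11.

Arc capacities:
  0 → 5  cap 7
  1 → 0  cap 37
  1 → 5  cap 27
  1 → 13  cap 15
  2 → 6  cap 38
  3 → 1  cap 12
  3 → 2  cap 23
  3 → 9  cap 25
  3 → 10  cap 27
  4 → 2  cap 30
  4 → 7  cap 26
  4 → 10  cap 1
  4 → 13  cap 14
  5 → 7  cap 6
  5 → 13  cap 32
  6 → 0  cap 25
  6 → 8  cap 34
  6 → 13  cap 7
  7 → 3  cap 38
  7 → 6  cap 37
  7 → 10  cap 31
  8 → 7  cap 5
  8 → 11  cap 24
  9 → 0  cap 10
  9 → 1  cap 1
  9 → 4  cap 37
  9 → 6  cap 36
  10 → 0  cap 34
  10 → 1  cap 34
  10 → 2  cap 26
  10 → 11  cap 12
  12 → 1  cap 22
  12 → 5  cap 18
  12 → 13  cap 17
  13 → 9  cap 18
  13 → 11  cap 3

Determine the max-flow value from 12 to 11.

Maximum flow value: 27

augment #1: 12→13→11 bottleneck 3, total now 3
augment #2: 12→5→7→10→11 bottleneck 6, total now 9
augment #3: 12→13→9→4→10→11 bottleneck 1, total now 10
augment #4: 12→13→9→6→8→11 bottleneck 13, total now 23
augment #5: 12→1→13→9→6→8→11 bottleneck 4, total now 27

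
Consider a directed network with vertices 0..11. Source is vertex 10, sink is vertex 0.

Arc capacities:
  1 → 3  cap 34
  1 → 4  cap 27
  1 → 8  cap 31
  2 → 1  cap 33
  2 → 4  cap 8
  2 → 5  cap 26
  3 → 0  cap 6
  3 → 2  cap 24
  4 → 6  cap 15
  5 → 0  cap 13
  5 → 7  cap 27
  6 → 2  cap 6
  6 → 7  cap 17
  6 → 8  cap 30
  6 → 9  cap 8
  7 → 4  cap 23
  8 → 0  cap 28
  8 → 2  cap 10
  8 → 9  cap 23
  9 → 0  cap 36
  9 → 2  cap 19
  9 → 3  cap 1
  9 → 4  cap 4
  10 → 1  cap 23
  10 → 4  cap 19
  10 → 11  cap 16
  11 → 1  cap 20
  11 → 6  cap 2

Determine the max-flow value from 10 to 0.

Maximum flow value: 54

augment #1: 10→1→3→0 bottleneck 6, total now 6
augment #2: 10→1→8→0 bottleneck 17, total now 23
augment #3: 10→4→6→8→0 bottleneck 11, total now 34
augment #4: 10→4→6→9→0 bottleneck 4, total now 38
augment #5: 10→11→6→9→0 bottleneck 2, total now 40
augment #6: 10→11→1→8→9→0 bottleneck 14, total now 54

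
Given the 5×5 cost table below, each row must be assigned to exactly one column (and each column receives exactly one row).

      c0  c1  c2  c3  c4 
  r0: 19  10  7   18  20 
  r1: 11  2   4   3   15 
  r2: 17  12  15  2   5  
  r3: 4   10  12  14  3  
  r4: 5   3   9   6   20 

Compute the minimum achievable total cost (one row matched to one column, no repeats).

Minimum assignment cost: 19

optimal assignment: row0→col2 (cost 7), row1→col1 (cost 2), row2→col3 (cost 2), row3→col4 (cost 3), row4→col0 (cost 5)
total = 7 + 2 + 2 + 3 + 5 = 19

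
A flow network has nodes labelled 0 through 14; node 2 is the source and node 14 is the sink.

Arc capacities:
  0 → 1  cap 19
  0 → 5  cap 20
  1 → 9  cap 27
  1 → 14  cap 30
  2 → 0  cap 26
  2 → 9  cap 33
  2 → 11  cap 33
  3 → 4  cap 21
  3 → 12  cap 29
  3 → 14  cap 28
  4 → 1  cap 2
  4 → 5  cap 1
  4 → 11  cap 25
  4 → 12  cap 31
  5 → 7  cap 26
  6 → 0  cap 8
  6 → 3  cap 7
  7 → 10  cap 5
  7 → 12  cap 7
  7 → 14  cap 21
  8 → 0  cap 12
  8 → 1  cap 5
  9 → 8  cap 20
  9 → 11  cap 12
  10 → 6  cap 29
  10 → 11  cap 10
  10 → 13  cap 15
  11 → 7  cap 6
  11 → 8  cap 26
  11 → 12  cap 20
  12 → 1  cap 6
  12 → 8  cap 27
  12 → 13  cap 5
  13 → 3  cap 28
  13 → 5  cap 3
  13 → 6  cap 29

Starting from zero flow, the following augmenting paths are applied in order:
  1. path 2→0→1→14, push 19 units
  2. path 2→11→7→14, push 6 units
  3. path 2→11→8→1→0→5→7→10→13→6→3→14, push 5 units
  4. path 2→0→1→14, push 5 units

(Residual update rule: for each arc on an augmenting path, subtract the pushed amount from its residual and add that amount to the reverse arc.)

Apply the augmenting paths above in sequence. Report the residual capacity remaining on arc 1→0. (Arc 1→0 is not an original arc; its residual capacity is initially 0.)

Residual capacity of (1,0): 19

after path 1 (2→0→1→14, push 19): res(1,0)=19
after path 2 (2→11→7→14, push 6): res(1,0)=19
after path 3 (2→11→8→1→0→5→7→10→13→6→3→14, push 5): res(1,0)=14
after path 4 (2→0→1→14, push 5): res(1,0)=19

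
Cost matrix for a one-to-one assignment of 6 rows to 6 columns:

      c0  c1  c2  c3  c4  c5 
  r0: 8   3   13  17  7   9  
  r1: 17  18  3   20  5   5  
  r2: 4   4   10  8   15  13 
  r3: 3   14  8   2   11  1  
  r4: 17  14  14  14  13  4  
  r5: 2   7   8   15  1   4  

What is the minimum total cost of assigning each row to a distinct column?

optimal assignment: row0→col1 (cost 3), row1→col2 (cost 3), row2→col0 (cost 4), row3→col3 (cost 2), row4→col5 (cost 4), row5→col4 (cost 1)
total = 3 + 3 + 4 + 2 + 4 + 1 = 17

Minimum assignment cost: 17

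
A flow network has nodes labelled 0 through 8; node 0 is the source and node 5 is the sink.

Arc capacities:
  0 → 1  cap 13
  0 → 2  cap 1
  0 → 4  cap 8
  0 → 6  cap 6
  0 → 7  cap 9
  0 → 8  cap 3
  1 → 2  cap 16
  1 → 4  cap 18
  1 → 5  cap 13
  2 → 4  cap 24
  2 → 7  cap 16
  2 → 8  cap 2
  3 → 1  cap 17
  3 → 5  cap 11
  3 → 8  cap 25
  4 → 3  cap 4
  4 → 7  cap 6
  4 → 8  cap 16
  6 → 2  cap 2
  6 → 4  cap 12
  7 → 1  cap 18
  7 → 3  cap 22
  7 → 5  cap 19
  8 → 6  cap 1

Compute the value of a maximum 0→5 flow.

Maximum flow value: 35

augment #1: 0→1→5 bottleneck 13, total now 13
augment #2: 0→7→5 bottleneck 9, total now 22
augment #3: 0→2→7→5 bottleneck 1, total now 23
augment #4: 0→4→3→5 bottleneck 4, total now 27
augment #5: 0→4→7→5 bottleneck 4, total now 31
augment #6: 0→6→2→7→5 bottleneck 2, total now 33
augment #7: 0→6→4→7→5 bottleneck 2, total now 35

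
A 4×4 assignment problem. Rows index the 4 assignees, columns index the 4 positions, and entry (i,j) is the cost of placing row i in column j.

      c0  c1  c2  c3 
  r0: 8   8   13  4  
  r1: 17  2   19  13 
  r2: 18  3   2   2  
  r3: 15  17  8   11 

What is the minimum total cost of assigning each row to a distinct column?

optimal assignment: row0→col0 (cost 8), row1→col1 (cost 2), row2→col3 (cost 2), row3→col2 (cost 8)
total = 8 + 2 + 2 + 8 = 20

Minimum assignment cost: 20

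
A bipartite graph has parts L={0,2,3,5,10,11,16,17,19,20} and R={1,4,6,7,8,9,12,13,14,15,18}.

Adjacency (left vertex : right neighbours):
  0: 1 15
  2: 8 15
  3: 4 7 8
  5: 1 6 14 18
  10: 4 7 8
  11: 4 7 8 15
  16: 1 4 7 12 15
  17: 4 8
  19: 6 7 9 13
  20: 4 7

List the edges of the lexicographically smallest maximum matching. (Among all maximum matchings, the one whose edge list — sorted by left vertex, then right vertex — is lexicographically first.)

Lex-smallest maximum matching: {(0,1), (2,8), (3,4), (5,6), (10,7), (11,15), (16,12), (19,9)}

|M| = 8 (so the lex-smallest maximum matching has 8 edges)
process left vertices in ascending order; for each, take the smallest-labelled available neighbour that still permits 8 edges overall, or leave it unmatched if none does
lex-smallest matching: {0-1, 2-8, 3-4, 5-6, 10-7, 11-15, 16-12, 19-9}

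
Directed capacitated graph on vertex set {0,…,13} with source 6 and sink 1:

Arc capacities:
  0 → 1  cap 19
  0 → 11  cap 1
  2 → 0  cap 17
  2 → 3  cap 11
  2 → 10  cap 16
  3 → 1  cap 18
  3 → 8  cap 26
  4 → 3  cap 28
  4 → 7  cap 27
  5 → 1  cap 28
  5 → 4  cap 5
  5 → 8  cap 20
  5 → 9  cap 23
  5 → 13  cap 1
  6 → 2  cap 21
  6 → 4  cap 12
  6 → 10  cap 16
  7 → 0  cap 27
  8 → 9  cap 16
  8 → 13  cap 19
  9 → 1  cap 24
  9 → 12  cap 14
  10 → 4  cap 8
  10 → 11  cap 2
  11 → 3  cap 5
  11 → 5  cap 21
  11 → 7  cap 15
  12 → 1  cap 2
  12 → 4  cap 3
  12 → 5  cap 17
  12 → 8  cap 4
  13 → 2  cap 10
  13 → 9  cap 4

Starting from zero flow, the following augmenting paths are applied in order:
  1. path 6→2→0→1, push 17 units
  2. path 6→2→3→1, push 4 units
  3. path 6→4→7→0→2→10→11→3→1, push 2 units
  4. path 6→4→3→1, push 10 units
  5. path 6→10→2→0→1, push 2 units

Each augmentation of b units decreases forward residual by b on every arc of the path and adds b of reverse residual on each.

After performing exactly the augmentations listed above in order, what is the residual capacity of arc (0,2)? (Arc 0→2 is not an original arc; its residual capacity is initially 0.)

Residual capacity of (0,2): 17

after path 1 (6→2→0→1, push 17): res(0,2)=17
after path 2 (6→2→3→1, push 4): res(0,2)=17
after path 3 (6→4→7→0→2→10→11→3→1, push 2): res(0,2)=15
after path 4 (6→4→3→1, push 10): res(0,2)=15
after path 5 (6→10→2→0→1, push 2): res(0,2)=17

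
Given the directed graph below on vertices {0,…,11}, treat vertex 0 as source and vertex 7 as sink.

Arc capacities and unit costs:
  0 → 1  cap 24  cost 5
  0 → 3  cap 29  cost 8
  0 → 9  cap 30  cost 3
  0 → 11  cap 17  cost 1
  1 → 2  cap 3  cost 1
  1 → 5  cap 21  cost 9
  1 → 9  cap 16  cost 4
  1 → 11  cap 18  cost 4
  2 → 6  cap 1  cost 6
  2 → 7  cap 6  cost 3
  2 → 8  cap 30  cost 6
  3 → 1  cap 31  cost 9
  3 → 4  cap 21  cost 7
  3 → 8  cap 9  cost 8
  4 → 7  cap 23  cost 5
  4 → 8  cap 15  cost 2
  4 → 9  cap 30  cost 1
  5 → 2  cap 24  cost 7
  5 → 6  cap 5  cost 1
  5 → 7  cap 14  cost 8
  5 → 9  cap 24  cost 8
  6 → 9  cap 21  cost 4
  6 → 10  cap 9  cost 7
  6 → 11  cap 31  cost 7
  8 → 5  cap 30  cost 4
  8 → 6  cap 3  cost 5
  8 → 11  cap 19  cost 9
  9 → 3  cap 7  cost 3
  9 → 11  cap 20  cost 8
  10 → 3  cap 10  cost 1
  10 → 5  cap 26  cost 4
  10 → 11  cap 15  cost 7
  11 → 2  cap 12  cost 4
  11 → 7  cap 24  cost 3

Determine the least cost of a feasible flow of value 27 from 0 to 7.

shortest-cost path #1: 0→11→7 push 17 @ unit cost 4 (adds 68)
shortest-cost path #2: 0→1→2→7 push 3 @ unit cost 9 (adds 27)
shortest-cost path #3: 0→1→11→7 push 7 @ unit cost 12 (adds 84)
total cost = 179

Minimum cost for 27 units: 179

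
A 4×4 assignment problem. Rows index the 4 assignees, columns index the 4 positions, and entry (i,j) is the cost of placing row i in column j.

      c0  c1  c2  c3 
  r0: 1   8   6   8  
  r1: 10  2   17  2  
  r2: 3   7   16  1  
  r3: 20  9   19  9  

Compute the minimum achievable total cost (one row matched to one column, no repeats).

one of 2 optimal assignments: row0→col2 (cost 6), row1→col1 (cost 2), row2→col0 (cost 3), row3→col3 (cost 9)
total = 6 + 2 + 3 + 9 = 20

Minimum assignment cost: 20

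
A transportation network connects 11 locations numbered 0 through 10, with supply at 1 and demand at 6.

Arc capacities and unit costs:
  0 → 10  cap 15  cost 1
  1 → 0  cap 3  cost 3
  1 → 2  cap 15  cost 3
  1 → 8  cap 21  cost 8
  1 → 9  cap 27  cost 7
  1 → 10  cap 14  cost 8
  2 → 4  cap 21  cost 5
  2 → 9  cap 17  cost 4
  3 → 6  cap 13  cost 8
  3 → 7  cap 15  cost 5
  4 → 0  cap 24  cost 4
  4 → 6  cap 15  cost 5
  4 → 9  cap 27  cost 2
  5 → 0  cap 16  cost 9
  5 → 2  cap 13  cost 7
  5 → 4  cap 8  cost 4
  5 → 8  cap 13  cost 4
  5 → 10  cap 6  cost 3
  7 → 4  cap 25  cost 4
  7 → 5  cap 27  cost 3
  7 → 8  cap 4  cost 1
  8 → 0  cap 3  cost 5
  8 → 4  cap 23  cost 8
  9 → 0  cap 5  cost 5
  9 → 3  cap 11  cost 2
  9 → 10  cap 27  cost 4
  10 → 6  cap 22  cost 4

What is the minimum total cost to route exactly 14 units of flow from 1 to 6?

Minimum cost for 14 units: 156

shortest-cost path #1: 1→0→10→6 push 3 @ unit cost 8 (adds 24)
shortest-cost path #2: 1→10→6 push 11 @ unit cost 12 (adds 132)
total cost = 156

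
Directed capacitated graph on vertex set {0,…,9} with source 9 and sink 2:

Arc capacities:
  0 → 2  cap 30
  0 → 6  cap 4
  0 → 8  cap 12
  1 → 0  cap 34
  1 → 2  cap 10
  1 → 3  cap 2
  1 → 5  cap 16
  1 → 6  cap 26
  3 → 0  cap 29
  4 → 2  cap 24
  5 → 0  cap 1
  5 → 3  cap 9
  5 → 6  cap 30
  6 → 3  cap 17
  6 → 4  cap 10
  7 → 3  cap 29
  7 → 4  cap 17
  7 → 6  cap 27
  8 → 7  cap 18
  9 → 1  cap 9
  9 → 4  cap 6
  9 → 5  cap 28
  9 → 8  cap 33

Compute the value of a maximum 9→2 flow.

Maximum flow value: 61

augment #1: 9→1→2 bottleneck 9, total now 9
augment #2: 9→4→2 bottleneck 6, total now 15
augment #3: 9→5→0→2 bottleneck 1, total now 16
augment #4: 9→5→3→0→2 bottleneck 9, total now 25
augment #5: 9→5→6→4→2 bottleneck 10, total now 35
augment #6: 9→8→7→4→2 bottleneck 8, total now 43
augment #7: 9→5→6→3→0→2 bottleneck 8, total now 51
augment #8: 9→8→7→3→0→2 bottleneck 10, total now 61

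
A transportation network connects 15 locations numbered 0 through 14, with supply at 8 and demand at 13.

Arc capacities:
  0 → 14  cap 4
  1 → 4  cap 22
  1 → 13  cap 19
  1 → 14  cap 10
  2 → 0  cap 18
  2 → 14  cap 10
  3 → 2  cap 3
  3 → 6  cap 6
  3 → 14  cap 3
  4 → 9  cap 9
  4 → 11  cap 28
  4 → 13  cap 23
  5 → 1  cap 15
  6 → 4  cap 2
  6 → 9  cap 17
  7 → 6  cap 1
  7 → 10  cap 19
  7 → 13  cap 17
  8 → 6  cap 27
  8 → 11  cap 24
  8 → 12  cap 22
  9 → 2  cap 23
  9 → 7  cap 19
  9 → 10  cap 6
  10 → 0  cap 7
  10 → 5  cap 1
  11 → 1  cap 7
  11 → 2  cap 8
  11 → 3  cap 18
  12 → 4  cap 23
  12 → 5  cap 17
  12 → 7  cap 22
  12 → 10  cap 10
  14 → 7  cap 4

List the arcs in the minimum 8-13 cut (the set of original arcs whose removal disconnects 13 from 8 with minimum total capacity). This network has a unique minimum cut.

Min-cut arcs: {(6,4), (7,13), (8,12), (10,5), (11,1)} (total capacity 49)

augment #1: 8→6→4→13 push 2
augment #2: 8→11→1→13 push 7
augment #3: 8→12→4→13 push 21
augment #4: 8→12→7→13 push 1
augment #5: 8→6→9→7→13 push 16
augment #6: 8→6→9→10→5→1→13 push 1
augment #7: 8→11→2→14→7→12→5→1→13 push 1
max flow = 49; residual-reachable set from 8 gives S-side
cut edges (S→T): {(6,4), (7,13), (8,12), (10,5), (11,1)} total cap 49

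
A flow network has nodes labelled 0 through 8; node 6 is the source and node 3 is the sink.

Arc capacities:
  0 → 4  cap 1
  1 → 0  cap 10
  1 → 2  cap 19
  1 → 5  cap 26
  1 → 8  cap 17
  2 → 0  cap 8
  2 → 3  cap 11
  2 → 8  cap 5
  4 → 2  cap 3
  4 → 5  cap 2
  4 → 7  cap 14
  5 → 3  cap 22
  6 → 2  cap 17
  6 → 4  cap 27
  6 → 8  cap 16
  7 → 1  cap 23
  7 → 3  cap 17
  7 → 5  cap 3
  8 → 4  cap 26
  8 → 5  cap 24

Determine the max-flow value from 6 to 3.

Maximum flow value: 47

augment #1: 6→2→3 bottleneck 11, total now 11
augment #2: 6→4→5→3 bottleneck 2, total now 13
augment #3: 6→4→7→3 bottleneck 14, total now 27
augment #4: 6→8→5→3 bottleneck 16, total now 43
augment #5: 6→2→8→5→3 bottleneck 4, total now 47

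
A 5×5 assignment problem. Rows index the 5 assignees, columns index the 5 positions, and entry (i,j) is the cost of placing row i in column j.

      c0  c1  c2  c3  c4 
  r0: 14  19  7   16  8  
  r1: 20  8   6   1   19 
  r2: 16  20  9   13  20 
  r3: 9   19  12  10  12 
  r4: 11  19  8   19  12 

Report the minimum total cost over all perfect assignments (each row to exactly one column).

Minimum assignment cost: 46

one of 4 optimal assignments: row0→col4 (cost 8), row1→col1 (cost 8), row2→col2 (cost 9), row3→col3 (cost 10), row4→col0 (cost 11)
total = 8 + 8 + 9 + 10 + 11 = 46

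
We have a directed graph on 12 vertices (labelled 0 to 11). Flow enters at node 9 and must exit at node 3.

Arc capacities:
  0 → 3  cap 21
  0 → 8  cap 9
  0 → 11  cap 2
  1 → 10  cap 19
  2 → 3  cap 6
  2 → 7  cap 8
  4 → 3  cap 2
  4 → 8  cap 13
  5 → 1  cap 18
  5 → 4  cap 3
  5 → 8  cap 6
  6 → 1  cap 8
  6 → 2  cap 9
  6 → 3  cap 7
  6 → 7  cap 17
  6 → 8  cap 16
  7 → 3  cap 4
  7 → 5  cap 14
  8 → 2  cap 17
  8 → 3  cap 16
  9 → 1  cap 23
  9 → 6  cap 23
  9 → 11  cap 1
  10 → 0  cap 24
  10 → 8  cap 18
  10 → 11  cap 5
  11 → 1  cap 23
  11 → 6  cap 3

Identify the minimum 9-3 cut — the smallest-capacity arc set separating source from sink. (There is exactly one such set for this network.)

Min-cut arcs: {(1,10), (9,6), (9,11)} (total capacity 43)

augment #1: 9→6→3 push 7
augment #2: 9→6→2→3 push 6
augment #3: 9→6→7→3 push 4
augment #4: 9→6→8→3 push 6
augment #5: 9→1→10→0→3 push 19
augment #6: 9→11→6→8→3 push 1
max flow = 43; residual-reachable set from 9 gives S-side
cut edges (S→T): {(1,10), (9,6), (9,11)} total cap 43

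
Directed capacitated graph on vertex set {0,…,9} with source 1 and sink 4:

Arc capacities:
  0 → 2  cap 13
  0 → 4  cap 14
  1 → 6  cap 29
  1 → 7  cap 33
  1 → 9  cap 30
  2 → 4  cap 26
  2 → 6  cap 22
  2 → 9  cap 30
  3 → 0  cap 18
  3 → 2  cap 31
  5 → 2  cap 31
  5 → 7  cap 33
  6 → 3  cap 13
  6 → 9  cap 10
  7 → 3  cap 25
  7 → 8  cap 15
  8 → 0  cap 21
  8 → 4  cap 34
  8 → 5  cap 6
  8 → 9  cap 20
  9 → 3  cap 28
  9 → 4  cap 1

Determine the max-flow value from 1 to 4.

Maximum flow value: 56

augment #1: 1→9→4 bottleneck 1, total now 1
augment #2: 1→7→8→4 bottleneck 15, total now 16
augment #3: 1→6→3→0→4 bottleneck 13, total now 29
augment #4: 1→7→3→0→4 bottleneck 1, total now 30
augment #5: 1→7→3→2→4 bottleneck 17, total now 47
augment #6: 1→9→3→2→4 bottleneck 9, total now 56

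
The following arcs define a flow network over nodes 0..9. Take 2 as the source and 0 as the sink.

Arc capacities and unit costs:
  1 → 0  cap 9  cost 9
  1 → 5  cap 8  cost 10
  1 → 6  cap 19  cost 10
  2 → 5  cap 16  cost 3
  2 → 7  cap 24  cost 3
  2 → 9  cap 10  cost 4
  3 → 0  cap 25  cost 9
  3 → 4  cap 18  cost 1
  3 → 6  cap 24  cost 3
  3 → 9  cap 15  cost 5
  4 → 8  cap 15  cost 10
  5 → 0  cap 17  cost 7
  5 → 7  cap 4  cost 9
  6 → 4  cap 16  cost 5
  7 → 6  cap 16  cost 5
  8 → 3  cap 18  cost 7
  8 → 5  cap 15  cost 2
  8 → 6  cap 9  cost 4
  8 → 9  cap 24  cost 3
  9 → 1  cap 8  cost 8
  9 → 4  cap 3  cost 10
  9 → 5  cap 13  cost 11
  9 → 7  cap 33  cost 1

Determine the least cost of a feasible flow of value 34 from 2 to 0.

shortest-cost path #1: 2→5→0 push 16 @ unit cost 10 (adds 160)
shortest-cost path #2: 2→9→1→0 push 8 @ unit cost 21 (adds 168)
shortest-cost path #3: 2→9→5→0 push 1 @ unit cost 22 (adds 22)
shortest-cost path #4: 2→7→6→4→8→3→0 push 9 @ unit cost 39 (adds 351)
total cost = 701

Minimum cost for 34 units: 701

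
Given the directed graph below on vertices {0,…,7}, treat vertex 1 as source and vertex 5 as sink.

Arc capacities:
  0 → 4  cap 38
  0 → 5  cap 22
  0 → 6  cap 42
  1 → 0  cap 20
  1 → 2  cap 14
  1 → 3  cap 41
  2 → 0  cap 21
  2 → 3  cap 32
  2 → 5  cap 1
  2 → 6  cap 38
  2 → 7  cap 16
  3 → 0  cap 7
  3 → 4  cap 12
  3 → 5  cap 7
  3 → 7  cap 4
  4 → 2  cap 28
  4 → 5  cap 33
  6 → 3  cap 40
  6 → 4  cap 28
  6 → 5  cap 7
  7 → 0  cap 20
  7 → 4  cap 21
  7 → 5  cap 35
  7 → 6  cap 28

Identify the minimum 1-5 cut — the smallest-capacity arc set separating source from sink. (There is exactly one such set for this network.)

augment #1: 1→0→5 push 20
augment #2: 1→2→5 push 1
augment #3: 1→3→5 push 7
augment #4: 1→2→0→5 push 2
augment #5: 1→2→6→5 push 7
augment #6: 1→2→7→5 push 4
augment #7: 1→3→4→5 push 12
augment #8: 1→3→7→5 push 4
augment #9: 1→3→0→4→5 push 7
max flow = 64; residual-reachable set from 1 gives S-side
cut edges (S→T): {(1,0), (1,2), (3,0), (3,4), (3,5), (3,7)} total cap 64

Min-cut arcs: {(1,0), (1,2), (3,0), (3,4), (3,5), (3,7)} (total capacity 64)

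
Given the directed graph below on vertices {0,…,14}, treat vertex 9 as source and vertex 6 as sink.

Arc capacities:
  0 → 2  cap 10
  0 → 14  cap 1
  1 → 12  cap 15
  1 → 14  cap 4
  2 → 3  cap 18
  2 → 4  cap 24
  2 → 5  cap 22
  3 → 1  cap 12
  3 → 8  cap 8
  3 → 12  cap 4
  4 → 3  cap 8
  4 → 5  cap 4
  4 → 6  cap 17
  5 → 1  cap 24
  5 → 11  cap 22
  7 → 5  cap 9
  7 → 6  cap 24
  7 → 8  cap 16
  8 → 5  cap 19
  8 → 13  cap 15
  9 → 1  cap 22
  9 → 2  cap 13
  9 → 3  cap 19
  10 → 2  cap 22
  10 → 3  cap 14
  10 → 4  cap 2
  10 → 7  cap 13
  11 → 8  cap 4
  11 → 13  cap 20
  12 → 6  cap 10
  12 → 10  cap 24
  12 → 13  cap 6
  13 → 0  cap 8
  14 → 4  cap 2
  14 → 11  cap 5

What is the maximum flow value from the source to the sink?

augment #1: 9→1→12→6 bottleneck 10, total now 10
augment #2: 9→2→4→6 bottleneck 13, total now 23
augment #3: 9→1→14→4→6 bottleneck 2, total now 25
augment #4: 9→1→12→10→4→6 bottleneck 2, total now 27
augment #5: 9→1→12→10→7→6 bottleneck 3, total now 30
augment #6: 9→3→12→10→7→6 bottleneck 4, total now 34
augment #7: 9→3→8→13→0→2→4→10→7→6 bottleneck 2, total now 36

Maximum flow value: 36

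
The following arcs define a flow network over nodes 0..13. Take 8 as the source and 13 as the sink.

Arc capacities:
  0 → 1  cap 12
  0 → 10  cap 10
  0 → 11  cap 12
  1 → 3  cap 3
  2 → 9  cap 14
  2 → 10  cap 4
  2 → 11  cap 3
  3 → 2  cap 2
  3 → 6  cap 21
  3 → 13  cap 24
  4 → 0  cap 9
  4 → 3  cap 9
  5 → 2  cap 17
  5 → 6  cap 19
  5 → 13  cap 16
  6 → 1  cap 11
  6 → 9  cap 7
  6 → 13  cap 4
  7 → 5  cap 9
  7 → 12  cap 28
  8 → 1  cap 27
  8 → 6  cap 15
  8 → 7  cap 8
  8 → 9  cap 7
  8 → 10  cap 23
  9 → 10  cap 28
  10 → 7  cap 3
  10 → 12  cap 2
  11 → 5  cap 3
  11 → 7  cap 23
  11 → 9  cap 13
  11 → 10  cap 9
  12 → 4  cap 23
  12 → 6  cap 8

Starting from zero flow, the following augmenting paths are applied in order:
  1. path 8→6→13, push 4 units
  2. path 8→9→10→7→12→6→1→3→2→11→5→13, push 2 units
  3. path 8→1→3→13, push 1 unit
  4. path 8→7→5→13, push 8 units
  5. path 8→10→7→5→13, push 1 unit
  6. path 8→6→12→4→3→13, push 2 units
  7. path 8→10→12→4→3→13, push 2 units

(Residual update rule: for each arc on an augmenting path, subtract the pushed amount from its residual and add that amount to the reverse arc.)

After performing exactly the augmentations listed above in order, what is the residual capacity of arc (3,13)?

Residual capacity of (3,13): 19

after path 1 (8→6→13, push 4): res(3,13)=24
after path 2 (8→9→10→7→12→6→1→3→2→11→5→13, push 2): res(3,13)=24
after path 3 (8→1→3→13, push 1): res(3,13)=23
after path 4 (8→7→5→13, push 8): res(3,13)=23
after path 5 (8→10→7→5→13, push 1): res(3,13)=23
after path 6 (8→6→12→4→3→13, push 2): res(3,13)=21
after path 7 (8→10→12→4→3→13, push 2): res(3,13)=19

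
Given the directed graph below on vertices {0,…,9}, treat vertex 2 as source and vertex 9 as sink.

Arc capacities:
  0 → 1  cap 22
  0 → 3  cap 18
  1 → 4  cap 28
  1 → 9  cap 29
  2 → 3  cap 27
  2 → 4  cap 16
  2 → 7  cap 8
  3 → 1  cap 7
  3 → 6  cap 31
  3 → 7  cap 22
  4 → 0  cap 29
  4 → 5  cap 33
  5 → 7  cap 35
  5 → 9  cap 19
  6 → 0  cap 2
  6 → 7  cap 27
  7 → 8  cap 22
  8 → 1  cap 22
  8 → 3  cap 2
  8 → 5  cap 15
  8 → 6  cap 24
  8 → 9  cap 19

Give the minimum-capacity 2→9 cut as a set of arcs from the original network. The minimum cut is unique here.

Min-cut arcs: {(2,4), (3,1), (6,0), (7,8)} (total capacity 47)

augment #1: 2→3→1→9 push 7
augment #2: 2→4→5→9 push 16
augment #3: 2→7→8→9 push 8
augment #4: 2→3→7→8→9 push 11
augment #5: 2→3→6→0→1→9 push 2
augment #6: 2→3→7→8→1→9 push 3
max flow = 47; residual-reachable set from 2 gives S-side
cut edges (S→T): {(2,4), (3,1), (6,0), (7,8)} total cap 47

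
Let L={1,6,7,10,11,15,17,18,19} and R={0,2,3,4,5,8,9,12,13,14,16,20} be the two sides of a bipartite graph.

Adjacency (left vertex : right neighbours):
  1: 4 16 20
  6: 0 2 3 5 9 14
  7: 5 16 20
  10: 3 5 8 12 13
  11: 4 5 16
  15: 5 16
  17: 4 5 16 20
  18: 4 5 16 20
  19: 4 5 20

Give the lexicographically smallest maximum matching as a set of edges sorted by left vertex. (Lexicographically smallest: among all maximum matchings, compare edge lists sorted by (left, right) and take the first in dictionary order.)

|M| = 6 (so the lex-smallest maximum matching has 6 edges)
process left vertices in ascending order; for each, take the smallest-labelled available neighbour that still permits 6 edges overall, or leave it unmatched if none does
lex-smallest matching: {1-4, 6-0, 7-5, 10-3, 11-16, 17-20}

Lex-smallest maximum matching: {(1,4), (6,0), (7,5), (10,3), (11,16), (17,20)}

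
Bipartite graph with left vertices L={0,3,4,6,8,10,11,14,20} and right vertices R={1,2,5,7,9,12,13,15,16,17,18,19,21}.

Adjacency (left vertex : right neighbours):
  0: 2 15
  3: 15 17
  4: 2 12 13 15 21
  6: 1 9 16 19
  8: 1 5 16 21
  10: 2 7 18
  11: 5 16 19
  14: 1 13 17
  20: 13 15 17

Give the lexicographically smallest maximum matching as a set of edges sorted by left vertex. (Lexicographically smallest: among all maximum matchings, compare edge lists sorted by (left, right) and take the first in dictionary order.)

|M| = 9 (so the lex-smallest maximum matching has 9 edges)
process left vertices in ascending order; for each, take the smallest-labelled available neighbour that still permits 9 edges overall, or leave it unmatched if none does
lex-smallest matching: {0-2, 3-15, 4-12, 6-1, 8-5, 10-7, 11-16, 14-13, 20-17}

Lex-smallest maximum matching: {(0,2), (3,15), (4,12), (6,1), (8,5), (10,7), (11,16), (14,13), (20,17)}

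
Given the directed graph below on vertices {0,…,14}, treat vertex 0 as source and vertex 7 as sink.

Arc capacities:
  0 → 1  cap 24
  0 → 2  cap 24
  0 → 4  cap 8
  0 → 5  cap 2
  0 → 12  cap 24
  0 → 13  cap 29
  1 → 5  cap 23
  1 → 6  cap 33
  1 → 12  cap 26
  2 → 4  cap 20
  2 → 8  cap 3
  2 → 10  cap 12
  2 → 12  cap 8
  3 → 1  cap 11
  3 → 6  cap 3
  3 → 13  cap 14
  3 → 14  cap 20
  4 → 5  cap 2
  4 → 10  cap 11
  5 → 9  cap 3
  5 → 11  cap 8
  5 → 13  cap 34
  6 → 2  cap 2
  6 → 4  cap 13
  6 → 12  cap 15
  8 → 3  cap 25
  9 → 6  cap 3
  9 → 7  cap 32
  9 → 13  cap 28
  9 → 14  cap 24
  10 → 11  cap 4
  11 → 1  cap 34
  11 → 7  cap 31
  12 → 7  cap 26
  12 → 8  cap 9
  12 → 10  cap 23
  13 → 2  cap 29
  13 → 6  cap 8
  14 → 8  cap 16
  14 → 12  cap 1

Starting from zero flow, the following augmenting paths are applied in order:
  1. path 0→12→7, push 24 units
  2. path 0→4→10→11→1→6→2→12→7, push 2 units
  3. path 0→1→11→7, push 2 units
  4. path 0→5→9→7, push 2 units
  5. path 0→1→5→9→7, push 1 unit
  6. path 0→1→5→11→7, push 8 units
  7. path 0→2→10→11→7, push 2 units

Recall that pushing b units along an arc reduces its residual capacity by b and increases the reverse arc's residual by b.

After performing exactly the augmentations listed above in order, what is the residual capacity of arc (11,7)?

Residual capacity of (11,7): 19

after path 1 (0→12→7, push 24): res(11,7)=31
after path 2 (0→4→10→11→1→6→2→12→7, push 2): res(11,7)=31
after path 3 (0→1→11→7, push 2): res(11,7)=29
after path 4 (0→5→9→7, push 2): res(11,7)=29
after path 5 (0→1→5→9→7, push 1): res(11,7)=29
after path 6 (0→1→5→11→7, push 8): res(11,7)=21
after path 7 (0→2→10→11→7, push 2): res(11,7)=19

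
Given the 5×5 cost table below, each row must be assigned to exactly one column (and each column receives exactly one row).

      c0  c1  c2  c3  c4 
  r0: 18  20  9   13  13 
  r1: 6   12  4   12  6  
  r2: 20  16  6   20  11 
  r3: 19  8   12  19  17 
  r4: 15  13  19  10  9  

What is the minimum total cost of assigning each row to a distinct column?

optimal assignment: row0→col3 (cost 13), row1→col0 (cost 6), row2→col2 (cost 6), row3→col1 (cost 8), row4→col4 (cost 9)
total = 13 + 6 + 6 + 8 + 9 = 42

Minimum assignment cost: 42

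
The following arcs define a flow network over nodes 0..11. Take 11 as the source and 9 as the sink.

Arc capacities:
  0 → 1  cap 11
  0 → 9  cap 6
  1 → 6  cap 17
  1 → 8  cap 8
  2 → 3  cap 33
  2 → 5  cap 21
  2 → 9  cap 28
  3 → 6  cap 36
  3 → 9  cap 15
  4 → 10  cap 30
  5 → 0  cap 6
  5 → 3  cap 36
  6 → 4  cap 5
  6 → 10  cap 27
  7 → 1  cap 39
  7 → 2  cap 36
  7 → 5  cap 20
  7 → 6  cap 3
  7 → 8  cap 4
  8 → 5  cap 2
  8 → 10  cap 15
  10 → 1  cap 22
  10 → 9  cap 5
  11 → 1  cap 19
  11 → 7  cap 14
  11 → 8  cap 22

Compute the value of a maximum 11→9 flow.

augment #1: 11→7→2→9 bottleneck 14, total now 14
augment #2: 11→8→10→9 bottleneck 5, total now 19
augment #3: 11→8→5→0→9 bottleneck 2, total now 21

Maximum flow value: 21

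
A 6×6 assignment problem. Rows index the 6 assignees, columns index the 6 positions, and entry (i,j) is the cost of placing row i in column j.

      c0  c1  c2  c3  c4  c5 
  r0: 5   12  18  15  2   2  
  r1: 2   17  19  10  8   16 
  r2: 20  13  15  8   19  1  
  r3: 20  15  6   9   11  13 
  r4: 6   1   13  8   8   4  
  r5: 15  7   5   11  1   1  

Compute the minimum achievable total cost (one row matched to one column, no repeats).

one of 3 optimal assignments: row0→col4 (cost 2), row1→col0 (cost 2), row2→col3 (cost 8), row3→col2 (cost 6), row4→col1 (cost 1), row5→col5 (cost 1)
total = 2 + 2 + 8 + 6 + 1 + 1 = 20

Minimum assignment cost: 20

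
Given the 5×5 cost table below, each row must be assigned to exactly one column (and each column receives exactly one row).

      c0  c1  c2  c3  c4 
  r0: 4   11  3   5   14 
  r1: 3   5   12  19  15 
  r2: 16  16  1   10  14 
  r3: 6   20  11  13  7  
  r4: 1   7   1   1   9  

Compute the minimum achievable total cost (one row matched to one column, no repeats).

optimal assignment: row0→col0 (cost 4), row1→col1 (cost 5), row2→col2 (cost 1), row3→col4 (cost 7), row4→col3 (cost 1)
total = 4 + 5 + 1 + 7 + 1 = 18

Minimum assignment cost: 18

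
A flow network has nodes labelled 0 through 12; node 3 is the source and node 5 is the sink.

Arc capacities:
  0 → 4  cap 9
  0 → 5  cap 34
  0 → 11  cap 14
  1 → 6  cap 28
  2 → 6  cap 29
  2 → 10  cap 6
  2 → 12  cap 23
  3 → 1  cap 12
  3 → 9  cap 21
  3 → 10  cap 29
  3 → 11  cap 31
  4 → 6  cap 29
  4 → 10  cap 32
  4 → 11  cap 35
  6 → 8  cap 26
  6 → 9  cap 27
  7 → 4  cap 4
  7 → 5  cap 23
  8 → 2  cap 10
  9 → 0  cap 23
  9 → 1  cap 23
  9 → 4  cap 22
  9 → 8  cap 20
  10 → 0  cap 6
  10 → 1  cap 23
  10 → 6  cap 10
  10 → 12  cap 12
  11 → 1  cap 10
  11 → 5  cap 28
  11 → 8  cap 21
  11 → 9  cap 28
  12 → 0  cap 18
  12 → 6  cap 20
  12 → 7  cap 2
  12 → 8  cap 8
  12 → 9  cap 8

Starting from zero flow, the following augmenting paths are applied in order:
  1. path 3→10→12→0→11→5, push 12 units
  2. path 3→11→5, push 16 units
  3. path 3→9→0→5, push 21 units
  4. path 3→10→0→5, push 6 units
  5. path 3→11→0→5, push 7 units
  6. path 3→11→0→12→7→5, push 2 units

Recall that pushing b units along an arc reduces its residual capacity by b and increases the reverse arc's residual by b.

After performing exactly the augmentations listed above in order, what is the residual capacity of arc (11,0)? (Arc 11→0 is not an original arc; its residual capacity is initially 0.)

Residual capacity of (11,0): 3

after path 1 (3→10→12→0→11→5, push 12): res(11,0)=12
after path 2 (3→11→5, push 16): res(11,0)=12
after path 3 (3→9→0→5, push 21): res(11,0)=12
after path 4 (3→10→0→5, push 6): res(11,0)=12
after path 5 (3→11→0→5, push 7): res(11,0)=5
after path 6 (3→11→0→12→7→5, push 2): res(11,0)=3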